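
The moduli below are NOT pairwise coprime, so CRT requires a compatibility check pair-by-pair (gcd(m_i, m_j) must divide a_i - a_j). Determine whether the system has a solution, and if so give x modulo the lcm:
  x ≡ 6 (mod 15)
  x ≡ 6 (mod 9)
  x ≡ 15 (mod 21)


Moduli 15, 9, 21 are not pairwise coprime, so CRT works modulo lcm(m_i) when all pairwise compatibility conditions hold.
Pairwise compatibility: gcd(m_i, m_j) must divide a_i - a_j for every pair.
Merge one congruence at a time:
  Start: x ≡ 6 (mod 15).
  Combine with x ≡ 6 (mod 9): gcd(15, 9) = 3; 6 - 6 = 0, which IS divisible by 3, so compatible.
    Write x = 6 + 15·t and substitute into x ≡ 6 (mod 9): 15·t ≡ 6 − 6 = 0 (mod 9).
    Divide the congruence (and modulus) by g = 3: 5·t ≡ 0 (mod 3).
    Reduce coefficients mod 3: 2·t ≡ 0 (mod 3).
    The inverse of 2 mod 3 is 2 (since 2·2 = 4 = 1·3 + 1), so t ≡ 2·0 = 0 ≡ 0 (mod 3).
    Then x = 6 + 15·0 = 6, valid modulo lcm(15, 9) = 45: x ≡ 6 (mod 45).
  Combine with x ≡ 15 (mod 21): gcd(45, 21) = 3; 15 - 6 = 9, which IS divisible by 3, so compatible.
    Write x = 6 + 45·t and substitute into x ≡ 15 (mod 21): 45·t ≡ 15 − 6 = 9 (mod 21).
    Divide the congruence (and modulus) by g = 3: 15·t ≡ 3 (mod 7).
    Reduce coefficients mod 7: 1·t ≡ 3 (mod 7).
    So t ≡ 3 (mod 7).
    Then x = 6 + 45·3 = 141, valid modulo lcm(45, 21) = 315: x ≡ 141 (mod 315).
Verify: 141 mod 15 = 6, 141 mod 9 = 6, 141 mod 21 = 15.

x ≡ 141 (mod 315).


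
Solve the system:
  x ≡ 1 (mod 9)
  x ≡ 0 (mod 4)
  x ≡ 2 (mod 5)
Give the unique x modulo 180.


Moduli 9, 4, 5 are pairwise coprime; by CRT there is a unique solution modulo M = 9 · 4 · 5 = 180.
Solve pairwise, accumulating the modulus:
  Start with x ≡ 1 (mod 9).
  Combine with x ≡ 0 (mod 4): since gcd(9, 4) = 1, we get a unique residue mod 36.
    Write x = 1 + 9·t and substitute into x ≡ 0 (mod 4): 9·t ≡ 0 − 1 = -1 (mod 4).
    Reduce coefficients mod 4: 1·t ≡ 3 (mod 4).
    So t ≡ 3 (mod 4).
    Then x = 1 + 9·3 = 28, valid modulo lcm(9, 4) = 36: x ≡ 28 (mod 36).
  Combine with x ≡ 2 (mod 5): since gcd(36, 5) = 1, we get a unique residue mod 180.
    Write x = 28 + 36·t and substitute into x ≡ 2 (mod 5): 36·t ≡ 2 − 28 = -26 (mod 5).
    Reduce coefficients mod 5: 1·t ≡ 4 (mod 5).
    So t ≡ 4 (mod 5).
    Then x = 28 + 36·4 = 172, valid modulo lcm(36, 5) = 180: x ≡ 172 (mod 180).
Verify: 172 mod 9 = 1 ✓, 172 mod 4 = 0 ✓, 172 mod 5 = 2 ✓.

x ≡ 172 (mod 180).


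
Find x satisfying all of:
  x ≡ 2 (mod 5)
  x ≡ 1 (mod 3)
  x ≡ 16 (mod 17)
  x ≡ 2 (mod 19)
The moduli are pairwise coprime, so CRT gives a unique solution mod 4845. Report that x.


Product of moduli M = 5 · 3 · 17 · 19 = 4845.
Merge one congruence at a time:
  Start: x ≡ 2 (mod 5).
  Combine with x ≡ 1 (mod 3); new modulus lcm = 15.
    Write x = 2 + 5·t and substitute into x ≡ 1 (mod 3): 5·t ≡ 1 − 2 = -1 (mod 3).
    Reduce coefficients mod 3: 2·t ≡ 2 (mod 3).
    The inverse of 2 mod 3 is 2 (since 2·2 = 4 = 1·3 + 1), so t ≡ 2·2 = 4 ≡ 1 (mod 3).
    Then x = 2 + 5·1 = 7, valid modulo lcm(5, 3) = 15: x ≡ 7 (mod 15).
  Combine with x ≡ 16 (mod 17); new modulus lcm = 255.
    Write x = 7 + 15·t and substitute into x ≡ 16 (mod 17): 15·t ≡ 16 − 7 = 9 (mod 17).
    The inverse of 15 mod 17 is 8 (since 15·8 = 120 = 7·17 + 1), so t ≡ 8·9 = 72 ≡ 4 (mod 17).
    Then x = 7 + 15·4 = 67, valid modulo lcm(15, 17) = 255: x ≡ 67 (mod 255).
  Combine with x ≡ 2 (mod 19); new modulus lcm = 4845.
    Write x = 67 + 255·t and substitute into x ≡ 2 (mod 19): 255·t ≡ 2 − 67 = -65 (mod 19).
    Reduce coefficients mod 19: 8·t ≡ 11 (mod 19).
    The inverse of 8 mod 19 is 12 (since 8·12 = 96 = 5·19 + 1), so t ≡ 12·11 = 132 ≡ 18 (mod 19).
    Then x = 67 + 255·18 = 4657, valid modulo lcm(255, 19) = 4845: x ≡ 4657 (mod 4845).
Verify against each original: 4657 mod 5 = 2, 4657 mod 3 = 1, 4657 mod 17 = 16, 4657 mod 19 = 2.

x ≡ 4657 (mod 4845).


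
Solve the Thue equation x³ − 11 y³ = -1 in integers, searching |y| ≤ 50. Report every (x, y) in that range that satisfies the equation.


The equation is x³ - 11y³ = -1. For fixed y, x³ = 11·y³ − 1, so a solution requires the RHS to be a perfect cube.
Strategy: iterate y from -50 to 50, compute RHS = 11·y³ − 1, and check whether it is a (positive or negative) perfect cube.
Check small values of y:
  y = 0: RHS = -1 = (-1)³ ⇒ x = -1 works.
  y = 1: RHS = 10 is not a perfect cube.
  y = -1: RHS = -12 is not a perfect cube.
  y = 2: RHS = 87 is not a perfect cube.
  y = -2: RHS = -89 is not a perfect cube.
  y = 3: RHS = 296 is not a perfect cube.
  y = -3: RHS = -298 is not a perfect cube.
Continuing the search up to |y| = 50 finds no further solutions beyond those listed.
Collected solutions: (-1, 0).

Solutions (with |y| ≤ 50): (-1, 0).


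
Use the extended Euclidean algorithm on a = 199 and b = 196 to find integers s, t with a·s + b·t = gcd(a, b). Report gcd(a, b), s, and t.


Euclidean algorithm on (199, 196) — divide until remainder is 0:
  199 = 1 · 196 + 3
  196 = 65 · 3 + 1
  3 = 3 · 1 + 0
gcd(199, 196) = 1.
Track Bezout coefficients alongside the remainders: start with r₀ = 199 = a·1 + b·0 (s = 1, t = 0) and r₁ = 196 = a·0 + b·1 (s = 0, t = 1); each new remainder r_{k+1} = r_{k-1} − q_k·r_k inherits s_{k+1} = s_{k-1} − q_k·s_k, t_{k+1} = t_{k-1} − q_k·t_k, so r_k = a·s_k + b·t_k at every step:
  q = 1: r = 3, s = 1 − 1·0 = 1, t = 0 − 1·1 = -1  (check: 199·1 + 196·(-1) = 3)
  q = 65: r = 1, s = 0 − 65·1 = -65, t = 1 − 65·(-1) = 66  (check: 199·(-65) + 196·66 = 1)
The row with r = 1 (the gcd) gives the Bezout coefficients s = -65, t = 66.
Result: 199 · (-65) + 196 · (66) = 1.

gcd(199, 196) = 1; s = -65, t = 66 (check: 199·(-65) + 196·66 = 1).


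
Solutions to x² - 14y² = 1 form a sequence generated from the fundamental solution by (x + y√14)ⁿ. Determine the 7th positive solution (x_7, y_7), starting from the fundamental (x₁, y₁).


Step 1: Find the fundamental solution (x₁, y₁) of x² - 14y² = 1.
  Expand √14 as a continued fraction. a₀ = ⌊√14⌋ = 3; iterate m_{k+1} = d_k·a_k − m_k, d_{k+1} = (14 − m_{k+1}²)/d_k, a_{k+1} = ⌊(a₀ + m_{k+1})/d_{k+1}⌋ (starting m₀ = 0, d₀ = 1), with convergents p_k = a_k·p_{k-1} + p_{k-2}, q_k = a_k·q_{k-1} + q_{k-2} (p₋₁ = 1, q₋₁ = 0):
  k = 0: a₀ = 3; p₀/q₀ = 3/1; p₀² − 14·q₀² = 9 − 14 = -5.
  k = 1: m = 3, d = 5, a = ⌊(3 + 3)/5⌋ = 1; p/q = (1·3 + 1)/(1·1 + 0) = 4/1; p² − 14·q² = 16 − 14 = 2.
  k = 2: m = 2, d = 2, a = ⌊(3 + 2)/2⌋ = 2; p/q = (2·4 + 3)/(2·1 + 1) = 11/3; p² − 14·q² = 121 − 126 = -5.
  k = 3: m = 2, d = 5, a = ⌊(3 + 2)/5⌋ = 1; p/q = (1·11 + 4)/(1·3 + 1) = 15/4; p² − 14·q² = 225 − 224 = 1.
  The first convergent with p² − 14·q² = 1 gives the fundamental solution (x₁, y₁) = (15, 4).
Step 2: Apply the recurrence (x_{n+1}, y_{n+1}) = (x₁x_n + 14y₁y_n, x₁y_n + y₁x_n) repeatedly.
  From (x_1, y_1) = (15, 4): x_2 = 15·15 + 14·4·4 = 449; y_2 = 15·4 + 4·15 = 120.
  From (x_2, y_2) = (449, 120): x_3 = 15·449 + 14·4·120 = 13455; y_3 = 15·120 + 4·449 = 3596.
  From (x_3, y_3) = (13455, 3596): x_4 = 15·13455 + 14·4·3596 = 403201; y_4 = 15·3596 + 4·13455 = 107760.
  From (x_4, y_4) = (403201, 107760): x_5 = 15·403201 + 14·4·107760 = 12082575; y_5 = 15·107760 + 4·403201 = 3229204.
  From (x_5, y_5) = (12082575, 3229204): x_6 = 15·12082575 + 14·4·3229204 = 362074049; y_6 = 15·3229204 + 4·12082575 = 96768360.
  From (x_6, y_6) = (362074049, 96768360): x_7 = 15·362074049 + 14·4·96768360 = 10850138895; y_7 = 15·96768360 + 4·362074049 = 2899821596.
Step 3: Verify x_7² - 14·y_7² = 117725514040791821025 - 117725514040791821024 = 1 (should be 1). ✓

(x_1, y_1) = (15, 4); (x_7, y_7) = (10850138895, 2899821596).


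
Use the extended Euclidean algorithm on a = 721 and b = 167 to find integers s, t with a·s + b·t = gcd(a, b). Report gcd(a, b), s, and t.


Euclidean algorithm on (721, 167) — divide until remainder is 0:
  721 = 4 · 167 + 53
  167 = 3 · 53 + 8
  53 = 6 · 8 + 5
  8 = 1 · 5 + 3
  5 = 1 · 3 + 2
  3 = 1 · 2 + 1
  2 = 2 · 1 + 0
gcd(721, 167) = 1.
Track Bezout coefficients alongside the remainders: start with r₀ = 721 = a·1 + b·0 (s = 1, t = 0) and r₁ = 167 = a·0 + b·1 (s = 0, t = 1); each new remainder r_{k+1} = r_{k-1} − q_k·r_k inherits s_{k+1} = s_{k-1} − q_k·s_k, t_{k+1} = t_{k-1} − q_k·t_k, so r_k = a·s_k + b·t_k at every step:
  q = 4: r = 53, s = 1 − 4·0 = 1, t = 0 − 4·1 = -4  (check: 721·1 + 167·(-4) = 53)
  q = 3: r = 8, s = 0 − 3·1 = -3, t = 1 − 3·(-4) = 13  (check: 721·(-3) + 167·13 = 8)
  q = 6: r = 5, s = 1 − 6·(-3) = 19, t = -4 − 6·13 = -82  (check: 721·19 + 167·(-82) = 5)
  q = 1: r = 3, s = -3 − 1·19 = -22, t = 13 − 1·(-82) = 95  (check: 721·(-22) + 167·95 = 3)
  q = 1: r = 2, s = 19 − 1·(-22) = 41, t = -82 − 1·95 = -177  (check: 721·41 + 167·(-177) = 2)
  q = 1: r = 1, s = -22 − 1·41 = -63, t = 95 − 1·(-177) = 272  (check: 721·(-63) + 167·272 = 1)
The row with r = 1 (the gcd) gives the Bezout coefficients s = -63, t = 272.
Result: 721 · (-63) + 167 · (272) = 1.

gcd(721, 167) = 1; s = -63, t = 272 (check: 721·(-63) + 167·272 = 1).


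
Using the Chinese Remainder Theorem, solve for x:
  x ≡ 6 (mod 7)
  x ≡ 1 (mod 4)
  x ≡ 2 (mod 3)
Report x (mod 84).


Moduli 7, 4, 3 are pairwise coprime; by CRT there is a unique solution modulo M = 7 · 4 · 3 = 84.
Solve pairwise, accumulating the modulus:
  Start with x ≡ 6 (mod 7).
  Combine with x ≡ 1 (mod 4): since gcd(7, 4) = 1, we get a unique residue mod 28.
    Write x = 6 + 7·t and substitute into x ≡ 1 (mod 4): 7·t ≡ 1 − 6 = -5 (mod 4).
    Reduce coefficients mod 4: 3·t ≡ 3 (mod 4).
    The inverse of 3 mod 4 is 3 (since 3·3 = 9 = 2·4 + 1), so t ≡ 3·3 = 9 ≡ 1 (mod 4).
    Then x = 6 + 7·1 = 13, valid modulo lcm(7, 4) = 28: x ≡ 13 (mod 28).
  Combine with x ≡ 2 (mod 3): since gcd(28, 3) = 1, we get a unique residue mod 84.
    Write x = 13 + 28·t and substitute into x ≡ 2 (mod 3): 28·t ≡ 2 − 13 = -11 (mod 3).
    Reduce coefficients mod 3: 1·t ≡ 1 (mod 3).
    So t ≡ 1 (mod 3).
    Then x = 13 + 28·1 = 41, valid modulo lcm(28, 3) = 84: x ≡ 41 (mod 84).
Verify: 41 mod 7 = 6 ✓, 41 mod 4 = 1 ✓, 41 mod 3 = 2 ✓.

x ≡ 41 (mod 84).


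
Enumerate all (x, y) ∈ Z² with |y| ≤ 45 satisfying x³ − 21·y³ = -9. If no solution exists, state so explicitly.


The equation is x³ - 21y³ = -9. For fixed y, x³ = 21·y³ − 9, so a solution requires the RHS to be a perfect cube.
Strategy: iterate y from -45 to 45, compute RHS = 21·y³ − 9, and check whether it is a (positive or negative) perfect cube.
Check small values of y:
  y = 0: RHS = -9 is not a perfect cube.
  y = 1: RHS = 12 is not a perfect cube.
  y = -1: RHS = -30 is not a perfect cube.
  y = 2: RHS = 159 is not a perfect cube.
  y = -2: RHS = -177 is not a perfect cube.
  y = 3: RHS = 558 is not a perfect cube.
  y = -3: RHS = -576 is not a perfect cube.
Continuing the search up to |y| = 45 finds no solutions either.
No (x, y) in the scanned range satisfies the equation.

No integer solutions with |y| ≤ 45.


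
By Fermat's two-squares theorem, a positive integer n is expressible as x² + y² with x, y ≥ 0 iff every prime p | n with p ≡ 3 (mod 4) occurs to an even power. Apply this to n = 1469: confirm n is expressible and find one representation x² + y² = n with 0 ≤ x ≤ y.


Step 1: Factor n = 1469 = 13 · 113.
Step 2: Check the mod-4 condition on each prime factor: 13 ≡ 1 (mod 4), exponent 1; 113 ≡ 1 (mod 4), exponent 1.
All primes ≡ 3 (mod 4) appear to even exponent (or don't appear), so by the two-squares theorem n IS expressible as a sum of two squares.
Step 3: Build a representation. Here n = 13 · 113 is a product of primes ≡ 1 (mod 4). Each prime p ≡ 1 (mod 4) is itself a sum of two squares; find a² by testing p − a² for a perfect square:
  13: 13 − 1² = 12, 13 − 2² = 9 = 3² ⇒ 13 = 2² + 3².
  113: 113 − 1² = 112, 113 − 2² = 109, 113 − 3² = 104, 113 − 4² = 97, 113 − 5² = 88, 113 − 6² = 77, 113 − 7² = 64 = 8² ⇒ 113 = 7² + 8².
  Combine using the Brahmagupta–Fibonacci identity (a² + b²)(c² + d²) = (ac − bd)² + (ad + bc)² = (ac + bd)² + (ad − bc)²:
  13 · 113 = 1469: from (2² + 3²)(7² + 8²), take (2·7 − 3·8, 2·8 + 3·7) = (14 − 24, 16 + 21) = (-10, 37); dropping signs (only squares matter) gives (10, 37); check 10² + 37² = 100 + 1369 = 1469 ✓.
Step 4: Order so x ≤ y and verify: 10² + 37² = 100 + 1369 = 1469 = n. ✓

n = 1469 = 10² + 37² (one valid representation with x ≤ y).


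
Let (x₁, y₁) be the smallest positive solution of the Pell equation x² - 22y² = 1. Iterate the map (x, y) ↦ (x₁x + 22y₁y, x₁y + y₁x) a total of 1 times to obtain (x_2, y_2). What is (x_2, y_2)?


Step 1: Find the fundamental solution (x₁, y₁) of x² - 22y² = 1.
  Expand √22 as a continued fraction. a₀ = ⌊√22⌋ = 4; iterate m_{k+1} = d_k·a_k − m_k, d_{k+1} = (22 − m_{k+1}²)/d_k, a_{k+1} = ⌊(a₀ + m_{k+1})/d_{k+1}⌋ (starting m₀ = 0, d₀ = 1), with convergents p_k = a_k·p_{k-1} + p_{k-2}, q_k = a_k·q_{k-1} + q_{k-2} (p₋₁ = 1, q₋₁ = 0):
  k = 0: a₀ = 4; p₀/q₀ = 4/1; p₀² − 22·q₀² = 16 − 22 = -6.
  k = 1: m = 4, d = 6, a = ⌊(4 + 4)/6⌋ = 1; p/q = (1·4 + 1)/(1·1 + 0) = 5/1; p² − 22·q² = 25 − 22 = 3.
  k = 2: m = 2, d = 3, a = ⌊(4 + 2)/3⌋ = 2; p/q = (2·5 + 4)/(2·1 + 1) = 14/3; p² − 22·q² = 196 − 198 = -2.
  k = 3: m = 4, d = 2, a = ⌊(4 + 4)/2⌋ = 4; p/q = (4·14 + 5)/(4·3 + 1) = 61/13; p² − 22·q² = 3721 − 3718 = 3.
  k = 4: m = 4, d = 3, a = ⌊(4 + 4)/3⌋ = 2; p/q = (2·61 + 14)/(2·13 + 3) = 136/29; p² − 22·q² = 18496 − 18502 = -6.
  k = 5: m = 2, d = 6, a = ⌊(4 + 2)/6⌋ = 1; p/q = (1·136 + 61)/(1·29 + 13) = 197/42; p² − 22·q² = 38809 − 38808 = 1.
  The first convergent with p² − 22·q² = 1 gives the fundamental solution (x₁, y₁) = (197, 42).
Step 2: Apply the recurrence (x_{n+1}, y_{n+1}) = (x₁x_n + 22y₁y_n, x₁y_n + y₁x_n) repeatedly.
  From (x_1, y_1) = (197, 42): x_2 = 197·197 + 22·42·42 = 77617; y_2 = 197·42 + 42·197 = 16548.
Step 3: Verify x_2² - 22·y_2² = 6024398689 - 6024398688 = 1 (should be 1). ✓

(x_1, y_1) = (197, 42); (x_2, y_2) = (77617, 16548).


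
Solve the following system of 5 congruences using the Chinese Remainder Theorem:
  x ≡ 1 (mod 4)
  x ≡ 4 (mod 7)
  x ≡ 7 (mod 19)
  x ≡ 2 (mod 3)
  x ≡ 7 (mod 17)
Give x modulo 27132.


Product of moduli M = 4 · 7 · 19 · 3 · 17 = 27132.
Merge one congruence at a time:
  Start: x ≡ 1 (mod 4).
  Combine with x ≡ 4 (mod 7); new modulus lcm = 28.
    Write x = 1 + 4·t and substitute into x ≡ 4 (mod 7): 4·t ≡ 4 − 1 = 3 (mod 7).
    The inverse of 4 mod 7 is 2 (since 4·2 = 8 = 1·7 + 1), so t ≡ 2·3 = 6 ≡ 6 (mod 7).
    Then x = 1 + 4·6 = 25, valid modulo lcm(4, 7) = 28: x ≡ 25 (mod 28).
  Combine with x ≡ 7 (mod 19); new modulus lcm = 532.
    Write x = 25 + 28·t and substitute into x ≡ 7 (mod 19): 28·t ≡ 7 − 25 = -18 (mod 19).
    Reduce coefficients mod 19: 9·t ≡ 1 (mod 19).
    The inverse of 9 mod 19 is 17 (since 9·17 = 153 = 8·19 + 1), so t ≡ 17·1 = 17 ≡ 17 (mod 19).
    Then x = 25 + 28·17 = 501, valid modulo lcm(28, 19) = 532: x ≡ 501 (mod 532).
  Combine with x ≡ 2 (mod 3); new modulus lcm = 1596.
    Write x = 501 + 532·t and substitute into x ≡ 2 (mod 3): 532·t ≡ 2 − 501 = -499 (mod 3).
    Reduce coefficients mod 3: 1·t ≡ 2 (mod 3).
    So t ≡ 2 (mod 3).
    Then x = 501 + 532·2 = 1565, valid modulo lcm(532, 3) = 1596: x ≡ 1565 (mod 1596).
  Combine with x ≡ 7 (mod 17); new modulus lcm = 27132.
    Write x = 1565 + 1596·t and substitute into x ≡ 7 (mod 17): 1596·t ≡ 7 − 1565 = -1558 (mod 17).
    Reduce coefficients mod 17: 15·t ≡ 6 (mod 17).
    The inverse of 15 mod 17 is 8 (since 15·8 = 120 = 7·17 + 1), so t ≡ 8·6 = 48 ≡ 14 (mod 17).
    Then x = 1565 + 1596·14 = 23909, valid modulo lcm(1596, 17) = 27132: x ≡ 23909 (mod 27132).
Verify against each original: 23909 mod 4 = 1, 23909 mod 7 = 4, 23909 mod 19 = 7, 23909 mod 3 = 2, 23909 mod 17 = 7.

x ≡ 23909 (mod 27132).


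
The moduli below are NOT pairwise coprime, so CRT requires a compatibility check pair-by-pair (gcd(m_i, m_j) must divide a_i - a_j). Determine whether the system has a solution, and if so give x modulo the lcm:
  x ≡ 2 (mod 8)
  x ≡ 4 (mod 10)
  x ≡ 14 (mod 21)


Moduli 8, 10, 21 are not pairwise coprime, so CRT works modulo lcm(m_i) when all pairwise compatibility conditions hold.
Pairwise compatibility: gcd(m_i, m_j) must divide a_i - a_j for every pair.
Merge one congruence at a time:
  Start: x ≡ 2 (mod 8).
  Combine with x ≡ 4 (mod 10): gcd(8, 10) = 2; 4 - 2 = 2, which IS divisible by 2, so compatible.
    Write x = 2 + 8·t and substitute into x ≡ 4 (mod 10): 8·t ≡ 4 − 2 = 2 (mod 10).
    Divide the congruence (and modulus) by g = 2: 4·t ≡ 1 (mod 5).
    The inverse of 4 mod 5 is 4 (since 4·4 = 16 = 3·5 + 1), so t ≡ 4·1 = 4 ≡ 4 (mod 5).
    Then x = 2 + 8·4 = 34, valid modulo lcm(8, 10) = 40: x ≡ 34 (mod 40).
  Combine with x ≡ 14 (mod 21): gcd(40, 21) = 1; 14 - 34 = -20, which IS divisible by 1, so compatible.
    Write x = 34 + 40·t and substitute into x ≡ 14 (mod 21): 40·t ≡ 14 − 34 = -20 (mod 21).
    Reduce coefficients mod 21: 19·t ≡ 1 (mod 21).
    The inverse of 19 mod 21 is 10 (since 19·10 = 190 = 9·21 + 1), so t ≡ 10·1 = 10 ≡ 10 (mod 21).
    Then x = 34 + 40·10 = 434, valid modulo lcm(40, 21) = 840: x ≡ 434 (mod 840).
Verify: 434 mod 8 = 2, 434 mod 10 = 4, 434 mod 21 = 14.

x ≡ 434 (mod 840).


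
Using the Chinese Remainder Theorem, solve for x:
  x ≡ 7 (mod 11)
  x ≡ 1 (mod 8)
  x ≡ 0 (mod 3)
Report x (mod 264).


Moduli 11, 8, 3 are pairwise coprime; by CRT there is a unique solution modulo M = 11 · 8 · 3 = 264.
Solve pairwise, accumulating the modulus:
  Start with x ≡ 7 (mod 11).
  Combine with x ≡ 1 (mod 8): since gcd(11, 8) = 1, we get a unique residue mod 88.
    Write x = 7 + 11·t and substitute into x ≡ 1 (mod 8): 11·t ≡ 1 − 7 = -6 (mod 8).
    Reduce coefficients mod 8: 3·t ≡ 2 (mod 8).
    The inverse of 3 mod 8 is 3 (since 3·3 = 9 = 1·8 + 1), so t ≡ 3·2 = 6 ≡ 6 (mod 8).
    Then x = 7 + 11·6 = 73, valid modulo lcm(11, 8) = 88: x ≡ 73 (mod 88).
  Combine with x ≡ 0 (mod 3): since gcd(88, 3) = 1, we get a unique residue mod 264.
    Write x = 73 + 88·t and substitute into x ≡ 0 (mod 3): 88·t ≡ 0 − 73 = -73 (mod 3).
    Reduce coefficients mod 3: 1·t ≡ 2 (mod 3).
    So t ≡ 2 (mod 3).
    Then x = 73 + 88·2 = 249, valid modulo lcm(88, 3) = 264: x ≡ 249 (mod 264).
Verify: 249 mod 11 = 7 ✓, 249 mod 8 = 1 ✓, 249 mod 3 = 0 ✓.

x ≡ 249 (mod 264).


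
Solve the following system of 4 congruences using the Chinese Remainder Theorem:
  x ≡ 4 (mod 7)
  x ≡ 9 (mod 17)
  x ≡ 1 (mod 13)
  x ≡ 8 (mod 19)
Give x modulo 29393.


Product of moduli M = 7 · 17 · 13 · 19 = 29393.
Merge one congruence at a time:
  Start: x ≡ 4 (mod 7).
  Combine with x ≡ 9 (mod 17); new modulus lcm = 119.
    Write x = 4 + 7·t and substitute into x ≡ 9 (mod 17): 7·t ≡ 9 − 4 = 5 (mod 17).
    The inverse of 7 mod 17 is 5 (since 7·5 = 35 = 2·17 + 1), so t ≡ 5·5 = 25 ≡ 8 (mod 17).
    Then x = 4 + 7·8 = 60, valid modulo lcm(7, 17) = 119: x ≡ 60 (mod 119).
  Combine with x ≡ 1 (mod 13); new modulus lcm = 1547.
    Write x = 60 + 119·t and substitute into x ≡ 1 (mod 13): 119·t ≡ 1 − 60 = -59 (mod 13).
    Reduce coefficients mod 13: 2·t ≡ 6 (mod 13).
    The inverse of 2 mod 13 is 7 (since 2·7 = 14 = 1·13 + 1), so t ≡ 7·6 = 42 ≡ 3 (mod 13).
    Then x = 60 + 119·3 = 417, valid modulo lcm(119, 13) = 1547: x ≡ 417 (mod 1547).
  Combine with x ≡ 8 (mod 19); new modulus lcm = 29393.
    Write x = 417 + 1547·t and substitute into x ≡ 8 (mod 19): 1547·t ≡ 8 − 417 = -409 (mod 19).
    Reduce coefficients mod 19: 8·t ≡ 9 (mod 19).
    The inverse of 8 mod 19 is 12 (since 8·12 = 96 = 5·19 + 1), so t ≡ 12·9 = 108 ≡ 13 (mod 19).
    Then x = 417 + 1547·13 = 20528, valid modulo lcm(1547, 19) = 29393: x ≡ 20528 (mod 29393).
Verify against each original: 20528 mod 7 = 4, 20528 mod 17 = 9, 20528 mod 13 = 1, 20528 mod 19 = 8.

x ≡ 20528 (mod 29393).


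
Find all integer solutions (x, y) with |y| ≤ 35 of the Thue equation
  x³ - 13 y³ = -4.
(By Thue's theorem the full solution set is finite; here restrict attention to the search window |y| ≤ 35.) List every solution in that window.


The equation is x³ - 13y³ = -4. For fixed y, x³ = 13·y³ − 4, so a solution requires the RHS to be a perfect cube.
Strategy: iterate y from -35 to 35, compute RHS = 13·y³ − 4, and check whether it is a (positive or negative) perfect cube.
Check small values of y:
  y = 0: RHS = -4 is not a perfect cube.
  y = 1: RHS = 9 is not a perfect cube.
  y = -1: RHS = -17 is not a perfect cube.
  y = 2: RHS = 100 is not a perfect cube.
  y = -2: RHS = -108 is not a perfect cube.
  y = 3: RHS = 347 is not a perfect cube.
  y = -3: RHS = -355 is not a perfect cube.
Continuing the search up to |y| = 35 finds no solutions either.
No (x, y) in the scanned range satisfies the equation.

No integer solutions with |y| ≤ 35.


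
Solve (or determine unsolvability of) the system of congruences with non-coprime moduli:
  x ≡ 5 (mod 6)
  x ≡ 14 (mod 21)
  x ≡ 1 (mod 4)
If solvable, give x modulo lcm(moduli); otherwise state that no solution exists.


Moduli 6, 21, 4 are not pairwise coprime, so CRT works modulo lcm(m_i) when all pairwise compatibility conditions hold.
Pairwise compatibility: gcd(m_i, m_j) must divide a_i - a_j for every pair.
Merge one congruence at a time:
  Start: x ≡ 5 (mod 6).
  Combine with x ≡ 14 (mod 21): gcd(6, 21) = 3; 14 - 5 = 9, which IS divisible by 3, so compatible.
    Write x = 5 + 6·t and substitute into x ≡ 14 (mod 21): 6·t ≡ 14 − 5 = 9 (mod 21).
    Divide the congruence (and modulus) by g = 3: 2·t ≡ 3 (mod 7).
    The inverse of 2 mod 7 is 4 (since 2·4 = 8 = 1·7 + 1), so t ≡ 4·3 = 12 ≡ 5 (mod 7).
    Then x = 5 + 6·5 = 35, valid modulo lcm(6, 21) = 42: x ≡ 35 (mod 42).
  Combine with x ≡ 1 (mod 4): gcd(42, 4) = 2; 1 - 35 = -34, which IS divisible by 2, so compatible.
    Write x = 35 + 42·t and substitute into x ≡ 1 (mod 4): 42·t ≡ 1 − 35 = -34 (mod 4).
    Divide the congruence (and modulus) by g = 2: 21·t ≡ -17 (mod 2).
    Reduce coefficients mod 2: 1·t ≡ 1 (mod 2).
    So t ≡ 1 (mod 2).
    Then x = 35 + 42·1 = 77, valid modulo lcm(42, 4) = 84: x ≡ 77 (mod 84).
Verify: 77 mod 6 = 5, 77 mod 21 = 14, 77 mod 4 = 1.

x ≡ 77 (mod 84).


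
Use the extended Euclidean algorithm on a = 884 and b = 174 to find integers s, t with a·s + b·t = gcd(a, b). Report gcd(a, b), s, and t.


Euclidean algorithm on (884, 174) — divide until remainder is 0:
  884 = 5 · 174 + 14
  174 = 12 · 14 + 6
  14 = 2 · 6 + 2
  6 = 3 · 2 + 0
gcd(884, 174) = 2.
Track Bezout coefficients alongside the remainders: start with r₀ = 884 = a·1 + b·0 (s = 1, t = 0) and r₁ = 174 = a·0 + b·1 (s = 0, t = 1); each new remainder r_{k+1} = r_{k-1} − q_k·r_k inherits s_{k+1} = s_{k-1} − q_k·s_k, t_{k+1} = t_{k-1} − q_k·t_k, so r_k = a·s_k + b·t_k at every step:
  q = 5: r = 14, s = 1 − 5·0 = 1, t = 0 − 5·1 = -5  (check: 884·1 + 174·(-5) = 14)
  q = 12: r = 6, s = 0 − 12·1 = -12, t = 1 − 12·(-5) = 61  (check: 884·(-12) + 174·61 = 6)
  q = 2: r = 2, s = 1 − 2·(-12) = 25, t = -5 − 2·61 = -127  (check: 884·25 + 174·(-127) = 2)
The row with r = 2 (the gcd) gives the Bezout coefficients s = 25, t = -127.
Result: 884 · (25) + 174 · (-127) = 2.

gcd(884, 174) = 2; s = 25, t = -127 (check: 884·25 + 174·(-127) = 2).


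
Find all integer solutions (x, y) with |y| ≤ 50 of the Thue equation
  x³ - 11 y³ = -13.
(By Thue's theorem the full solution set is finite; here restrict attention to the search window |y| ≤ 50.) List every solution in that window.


The equation is x³ - 11y³ = -13. For fixed y, x³ = 11·y³ − 13, so a solution requires the RHS to be a perfect cube.
Strategy: iterate y from -50 to 50, compute RHS = 11·y³ − 13, and check whether it is a (positive or negative) perfect cube.
Check small values of y:
  y = 0: RHS = -13 is not a perfect cube.
  y = 1: RHS = -2 is not a perfect cube.
  y = -1: RHS = -24 is not a perfect cube.
  y = 2: RHS = 75 is not a perfect cube.
  y = -2: RHS = -101 is not a perfect cube.
  y = 3: RHS = 284 is not a perfect cube.
  y = -3: RHS = -310 is not a perfect cube.
Continuing the search up to |y| = 50 finds no solutions either.
No (x, y) in the scanned range satisfies the equation.

No integer solutions with |y| ≤ 50.


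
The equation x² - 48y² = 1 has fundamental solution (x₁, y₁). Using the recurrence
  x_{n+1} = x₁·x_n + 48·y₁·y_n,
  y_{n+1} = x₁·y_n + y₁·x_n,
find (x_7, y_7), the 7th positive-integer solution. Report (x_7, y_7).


Step 1: Find the fundamental solution (x₁, y₁) of x² - 48y² = 1.
  Expand √48 as a continued fraction. a₀ = ⌊√48⌋ = 6; iterate m_{k+1} = d_k·a_k − m_k, d_{k+1} = (48 − m_{k+1}²)/d_k, a_{k+1} = ⌊(a₀ + m_{k+1})/d_{k+1}⌋ (starting m₀ = 0, d₀ = 1), with convergents p_k = a_k·p_{k-1} + p_{k-2}, q_k = a_k·q_{k-1} + q_{k-2} (p₋₁ = 1, q₋₁ = 0):
  k = 0: a₀ = 6; p₀/q₀ = 6/1; p₀² − 48·q₀² = 36 − 48 = -12.
  k = 1: m = 6, d = 12, a = ⌊(6 + 6)/12⌋ = 1; p/q = (1·6 + 1)/(1·1 + 0) = 7/1; p² − 48·q² = 49 − 48 = 1.
  The first convergent with p² − 48·q² = 1 gives the fundamental solution (x₁, y₁) = (7, 1).
Step 2: Apply the recurrence (x_{n+1}, y_{n+1}) = (x₁x_n + 48y₁y_n, x₁y_n + y₁x_n) repeatedly.
  From (x_1, y_1) = (7, 1): x_2 = 7·7 + 48·1·1 = 97; y_2 = 7·1 + 1·7 = 14.
  From (x_2, y_2) = (97, 14): x_3 = 7·97 + 48·1·14 = 1351; y_3 = 7·14 + 1·97 = 195.
  From (x_3, y_3) = (1351, 195): x_4 = 7·1351 + 48·1·195 = 18817; y_4 = 7·195 + 1·1351 = 2716.
  From (x_4, y_4) = (18817, 2716): x_5 = 7·18817 + 48·1·2716 = 262087; y_5 = 7·2716 + 1·18817 = 37829.
  From (x_5, y_5) = (262087, 37829): x_6 = 7·262087 + 48·1·37829 = 3650401; y_6 = 7·37829 + 1·262087 = 526890.
  From (x_6, y_6) = (3650401, 526890): x_7 = 7·3650401 + 48·1·526890 = 50843527; y_7 = 7·526890 + 1·3650401 = 7338631.
Step 3: Verify x_7² - 48·y_7² = 2585064237799729 - 2585064237799728 = 1 (should be 1). ✓

(x_1, y_1) = (7, 1); (x_7, y_7) = (50843527, 7338631).


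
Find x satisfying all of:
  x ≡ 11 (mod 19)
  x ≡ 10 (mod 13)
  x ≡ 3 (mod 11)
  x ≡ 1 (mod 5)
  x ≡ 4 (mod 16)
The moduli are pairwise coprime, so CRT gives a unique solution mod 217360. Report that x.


Product of moduli M = 19 · 13 · 11 · 5 · 16 = 217360.
Merge one congruence at a time:
  Start: x ≡ 11 (mod 19).
  Combine with x ≡ 10 (mod 13); new modulus lcm = 247.
    Write x = 11 + 19·t and substitute into x ≡ 10 (mod 13): 19·t ≡ 10 − 11 = -1 (mod 13).
    Reduce coefficients mod 13: 6·t ≡ 12 (mod 13).
    The inverse of 6 mod 13 is 11 (since 6·11 = 66 = 5·13 + 1), so t ≡ 11·12 = 132 ≡ 2 (mod 13).
    Then x = 11 + 19·2 = 49, valid modulo lcm(19, 13) = 247: x ≡ 49 (mod 247).
  Combine with x ≡ 3 (mod 11); new modulus lcm = 2717.
    Write x = 49 + 247·t and substitute into x ≡ 3 (mod 11): 247·t ≡ 3 − 49 = -46 (mod 11).
    Reduce coefficients mod 11: 5·t ≡ 9 (mod 11).
    The inverse of 5 mod 11 is 9 (since 5·9 = 45 = 4·11 + 1), so t ≡ 9·9 = 81 ≡ 4 (mod 11).
    Then x = 49 + 247·4 = 1037, valid modulo lcm(247, 11) = 2717: x ≡ 1037 (mod 2717).
  Combine with x ≡ 1 (mod 5); new modulus lcm = 13585.
    Write x = 1037 + 2717·t and substitute into x ≡ 1 (mod 5): 2717·t ≡ 1 − 1037 = -1036 (mod 5).
    Reduce coefficients mod 5: 2·t ≡ 4 (mod 5).
    The inverse of 2 mod 5 is 3 (since 2·3 = 6 = 1·5 + 1), so t ≡ 3·4 = 12 ≡ 2 (mod 5).
    Then x = 1037 + 2717·2 = 6471, valid modulo lcm(2717, 5) = 13585: x ≡ 6471 (mod 13585).
  Combine with x ≡ 4 (mod 16); new modulus lcm = 217360.
    Write x = 6471 + 13585·t and substitute into x ≡ 4 (mod 16): 13585·t ≡ 4 − 6471 = -6467 (mod 16).
    Reduce coefficients mod 16: 1·t ≡ 13 (mod 16).
    So t ≡ 13 (mod 16).
    Then x = 6471 + 13585·13 = 183076, valid modulo lcm(13585, 16) = 217360: x ≡ 183076 (mod 217360).
Verify against each original: 183076 mod 19 = 11, 183076 mod 13 = 10, 183076 mod 11 = 3, 183076 mod 5 = 1, 183076 mod 16 = 4.

x ≡ 183076 (mod 217360).


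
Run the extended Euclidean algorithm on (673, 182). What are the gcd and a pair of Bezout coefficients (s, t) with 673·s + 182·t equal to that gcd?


Euclidean algorithm on (673, 182) — divide until remainder is 0:
  673 = 3 · 182 + 127
  182 = 1 · 127 + 55
  127 = 2 · 55 + 17
  55 = 3 · 17 + 4
  17 = 4 · 4 + 1
  4 = 4 · 1 + 0
gcd(673, 182) = 1.
Track Bezout coefficients alongside the remainders: start with r₀ = 673 = a·1 + b·0 (s = 1, t = 0) and r₁ = 182 = a·0 + b·1 (s = 0, t = 1); each new remainder r_{k+1} = r_{k-1} − q_k·r_k inherits s_{k+1} = s_{k-1} − q_k·s_k, t_{k+1} = t_{k-1} − q_k·t_k, so r_k = a·s_k + b·t_k at every step:
  q = 3: r = 127, s = 1 − 3·0 = 1, t = 0 − 3·1 = -3  (check: 673·1 + 182·(-3) = 127)
  q = 1: r = 55, s = 0 − 1·1 = -1, t = 1 − 1·(-3) = 4  (check: 673·(-1) + 182·4 = 55)
  q = 2: r = 17, s = 1 − 2·(-1) = 3, t = -3 − 2·4 = -11  (check: 673·3 + 182·(-11) = 17)
  q = 3: r = 4, s = -1 − 3·3 = -10, t = 4 − 3·(-11) = 37  (check: 673·(-10) + 182·37 = 4)
  q = 4: r = 1, s = 3 − 4·(-10) = 43, t = -11 − 4·37 = -159  (check: 673·43 + 182·(-159) = 1)
The row with r = 1 (the gcd) gives the Bezout coefficients s = 43, t = -159.
Result: 673 · (43) + 182 · (-159) = 1.

gcd(673, 182) = 1; s = 43, t = -159 (check: 673·43 + 182·(-159) = 1).


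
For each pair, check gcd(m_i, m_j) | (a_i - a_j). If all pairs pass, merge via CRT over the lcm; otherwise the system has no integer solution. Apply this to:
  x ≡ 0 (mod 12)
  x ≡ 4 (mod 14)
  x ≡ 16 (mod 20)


Moduli 12, 14, 20 are not pairwise coprime, so CRT works modulo lcm(m_i) when all pairwise compatibility conditions hold.
Pairwise compatibility: gcd(m_i, m_j) must divide a_i - a_j for every pair.
Merge one congruence at a time:
  Start: x ≡ 0 (mod 12).
  Combine with x ≡ 4 (mod 14): gcd(12, 14) = 2; 4 - 0 = 4, which IS divisible by 2, so compatible.
    Write x = 0 + 12·t and substitute into x ≡ 4 (mod 14): 12·t ≡ 4 − 0 = 4 (mod 14).
    Divide the congruence (and modulus) by g = 2: 6·t ≡ 2 (mod 7).
    The inverse of 6 mod 7 is 6 (since 6·6 = 36 = 5·7 + 1), so t ≡ 6·2 = 12 ≡ 5 (mod 7).
    Then x = 0 + 12·5 = 60, valid modulo lcm(12, 14) = 84: x ≡ 60 (mod 84).
  Combine with x ≡ 16 (mod 20): gcd(84, 20) = 4; 16 - 60 = -44, which IS divisible by 4, so compatible.
    Write x = 60 + 84·t and substitute into x ≡ 16 (mod 20): 84·t ≡ 16 − 60 = -44 (mod 20).
    Divide the congruence (and modulus) by g = 4: 21·t ≡ -11 (mod 5).
    Reduce coefficients mod 5: 1·t ≡ 4 (mod 5).
    So t ≡ 4 (mod 5).
    Then x = 60 + 84·4 = 396, valid modulo lcm(84, 20) = 420: x ≡ 396 (mod 420).
Verify: 396 mod 12 = 0, 396 mod 14 = 4, 396 mod 20 = 16.

x ≡ 396 (mod 420).


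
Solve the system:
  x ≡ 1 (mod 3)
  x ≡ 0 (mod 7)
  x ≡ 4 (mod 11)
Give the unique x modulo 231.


Moduli 3, 7, 11 are pairwise coprime; by CRT there is a unique solution modulo M = 3 · 7 · 11 = 231.
Solve pairwise, accumulating the modulus:
  Start with x ≡ 1 (mod 3).
  Combine with x ≡ 0 (mod 7): since gcd(3, 7) = 1, we get a unique residue mod 21.
    Write x = 1 + 3·t and substitute into x ≡ 0 (mod 7): 3·t ≡ 0 − 1 = -1 (mod 7).
    Reduce coefficients mod 7: 3·t ≡ 6 (mod 7).
    The inverse of 3 mod 7 is 5 (since 3·5 = 15 = 2·7 + 1), so t ≡ 5·6 = 30 ≡ 2 (mod 7).
    Then x = 1 + 3·2 = 7, valid modulo lcm(3, 7) = 21: x ≡ 7 (mod 21).
  Combine with x ≡ 4 (mod 11): since gcd(21, 11) = 1, we get a unique residue mod 231.
    Write x = 7 + 21·t and substitute into x ≡ 4 (mod 11): 21·t ≡ 4 − 7 = -3 (mod 11).
    Reduce coefficients mod 11: 10·t ≡ 8 (mod 11).
    The inverse of 10 mod 11 is 10 (since 10·10 = 100 = 9·11 + 1), so t ≡ 10·8 = 80 ≡ 3 (mod 11).
    Then x = 7 + 21·3 = 70, valid modulo lcm(21, 11) = 231: x ≡ 70 (mod 231).
Verify: 70 mod 3 = 1 ✓, 70 mod 7 = 0 ✓, 70 mod 11 = 4 ✓.

x ≡ 70 (mod 231).


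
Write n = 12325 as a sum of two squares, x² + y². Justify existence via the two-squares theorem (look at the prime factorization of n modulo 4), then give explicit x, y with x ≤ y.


Step 1: Factor n = 12325 = 5^2 · 17 · 29.
Step 2: Check the mod-4 condition on each prime factor: 5 ≡ 1 (mod 4), exponent 2; 17 ≡ 1 (mod 4), exponent 1; 29 ≡ 1 (mod 4), exponent 1.
All primes ≡ 3 (mod 4) appear to even exponent (or don't appear), so by the two-squares theorem n IS expressible as a sum of two squares.
Step 3: Build a representation. Group n = k² · m with k = 5 and m = 17 · 29 = 493 (a product of primes ≡ 1 (mod 4)); a representation of m scales to one of n via (k·x)² + (k·y)² = k²(x² + y²). Each prime p ≡ 1 (mod 4) is itself a sum of two squares; find a² by testing p − a² for a perfect square:
  17: 17 − 1² = 16 = 4² ⇒ 17 = 1² + 4².
  29: 29 − 1² = 28, 29 − 2² = 25 = 5² ⇒ 29 = 2² + 5².
  Combine using the Brahmagupta–Fibonacci identity (a² + b²)(c² + d²) = (ac − bd)² + (ad + bc)² = (ac + bd)² + (ad − bc)²:
  17 · 29 = 493: from (1² + 4²)(2² + 5²), take (1·2 − 4·5, 1·5 + 4·2) = (2 − 20, 5 + 8) = (-18, 13); dropping signs (only squares matter) gives (18, 13); check 18² + 13² = 324 + 169 = 493 ✓.
  Scale by k = 5: (5·18, 5·13) = (90, 65).
Step 4: Order so x ≤ y and verify: 65² + 90² = 4225 + 8100 = 12325 = n. ✓

n = 12325 = 65² + 90² (one valid representation with x ≤ y).


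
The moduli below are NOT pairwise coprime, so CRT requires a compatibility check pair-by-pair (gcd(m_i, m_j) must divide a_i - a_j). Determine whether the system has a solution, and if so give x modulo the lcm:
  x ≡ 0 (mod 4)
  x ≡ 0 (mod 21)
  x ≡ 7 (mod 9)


Moduli 4, 21, 9 are not pairwise coprime, so CRT works modulo lcm(m_i) when all pairwise compatibility conditions hold.
Pairwise compatibility: gcd(m_i, m_j) must divide a_i - a_j for every pair.
Merge one congruence at a time:
  Start: x ≡ 0 (mod 4).
  Combine with x ≡ 0 (mod 21): gcd(4, 21) = 1; 0 - 0 = 0, which IS divisible by 1, so compatible.
    Write x = 0 + 4·t and substitute into x ≡ 0 (mod 21): 4·t ≡ 0 − 0 = 0 (mod 21).
    The inverse of 4 mod 21 is 16 (since 4·16 = 64 = 3·21 + 1), so t ≡ 16·0 = 0 ≡ 0 (mod 21).
    Then x = 0 + 4·0 = 0, valid modulo lcm(4, 21) = 84: x ≡ 0 (mod 84).
  Combine with x ≡ 7 (mod 9): gcd(84, 9) = 3, and 7 - 0 = 7 is NOT divisible by 3.
    ⇒ system is inconsistent (no integer solution).

No solution (the system is inconsistent).


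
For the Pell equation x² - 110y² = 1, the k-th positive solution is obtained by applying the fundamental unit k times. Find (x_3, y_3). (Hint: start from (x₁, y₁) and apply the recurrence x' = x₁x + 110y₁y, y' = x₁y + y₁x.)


Step 1: Find the fundamental solution (x₁, y₁) of x² - 110y² = 1.
  Expand √110 as a continued fraction. a₀ = ⌊√110⌋ = 10; iterate m_{k+1} = d_k·a_k − m_k, d_{k+1} = (110 − m_{k+1}²)/d_k, a_{k+1} = ⌊(a₀ + m_{k+1})/d_{k+1}⌋ (starting m₀ = 0, d₀ = 1), with convergents p_k = a_k·p_{k-1} + p_{k-2}, q_k = a_k·q_{k-1} + q_{k-2} (p₋₁ = 1, q₋₁ = 0):
  k = 0: a₀ = 10; p₀/q₀ = 10/1; p₀² − 110·q₀² = 100 − 110 = -10.
  k = 1: m = 10, d = 10, a = ⌊(10 + 10)/10⌋ = 2; p/q = (2·10 + 1)/(2·1 + 0) = 21/2; p² − 110·q² = 441 − 440 = 1.
  The first convergent with p² − 110·q² = 1 gives the fundamental solution (x₁, y₁) = (21, 2).
Step 2: Apply the recurrence (x_{n+1}, y_{n+1}) = (x₁x_n + 110y₁y_n, x₁y_n + y₁x_n) repeatedly.
  From (x_1, y_1) = (21, 2): x_2 = 21·21 + 110·2·2 = 881; y_2 = 21·2 + 2·21 = 84.
  From (x_2, y_2) = (881, 84): x_3 = 21·881 + 110·2·84 = 36981; y_3 = 21·84 + 2·881 = 3526.
Step 3: Verify x_3² - 110·y_3² = 1367594361 - 1367594360 = 1 (should be 1). ✓

(x_1, y_1) = (21, 2); (x_3, y_3) = (36981, 3526).


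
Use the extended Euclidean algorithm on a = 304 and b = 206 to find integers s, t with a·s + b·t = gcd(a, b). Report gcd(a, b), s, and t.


Euclidean algorithm on (304, 206) — divide until remainder is 0:
  304 = 1 · 206 + 98
  206 = 2 · 98 + 10
  98 = 9 · 10 + 8
  10 = 1 · 8 + 2
  8 = 4 · 2 + 0
gcd(304, 206) = 2.
Track Bezout coefficients alongside the remainders: start with r₀ = 304 = a·1 + b·0 (s = 1, t = 0) and r₁ = 206 = a·0 + b·1 (s = 0, t = 1); each new remainder r_{k+1} = r_{k-1} − q_k·r_k inherits s_{k+1} = s_{k-1} − q_k·s_k, t_{k+1} = t_{k-1} − q_k·t_k, so r_k = a·s_k + b·t_k at every step:
  q = 1: r = 98, s = 1 − 1·0 = 1, t = 0 − 1·1 = -1  (check: 304·1 + 206·(-1) = 98)
  q = 2: r = 10, s = 0 − 2·1 = -2, t = 1 − 2·(-1) = 3  (check: 304·(-2) + 206·3 = 10)
  q = 9: r = 8, s = 1 − 9·(-2) = 19, t = -1 − 9·3 = -28  (check: 304·19 + 206·(-28) = 8)
  q = 1: r = 2, s = -2 − 1·19 = -21, t = 3 − 1·(-28) = 31  (check: 304·(-21) + 206·31 = 2)
The row with r = 2 (the gcd) gives the Bezout coefficients s = -21, t = 31.
Result: 304 · (-21) + 206 · (31) = 2.

gcd(304, 206) = 2; s = -21, t = 31 (check: 304·(-21) + 206·31 = 2).


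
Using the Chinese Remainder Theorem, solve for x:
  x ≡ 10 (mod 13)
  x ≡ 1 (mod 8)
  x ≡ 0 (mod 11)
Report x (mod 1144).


Moduli 13, 8, 11 are pairwise coprime; by CRT there is a unique solution modulo M = 13 · 8 · 11 = 1144.
Solve pairwise, accumulating the modulus:
  Start with x ≡ 10 (mod 13).
  Combine with x ≡ 1 (mod 8): since gcd(13, 8) = 1, we get a unique residue mod 104.
    Write x = 10 + 13·t and substitute into x ≡ 1 (mod 8): 13·t ≡ 1 − 10 = -9 (mod 8).
    Reduce coefficients mod 8: 5·t ≡ 7 (mod 8).
    The inverse of 5 mod 8 is 5 (since 5·5 = 25 = 3·8 + 1), so t ≡ 5·7 = 35 ≡ 3 (mod 8).
    Then x = 10 + 13·3 = 49, valid modulo lcm(13, 8) = 104: x ≡ 49 (mod 104).
  Combine with x ≡ 0 (mod 11): since gcd(104, 11) = 1, we get a unique residue mod 1144.
    Write x = 49 + 104·t and substitute into x ≡ 0 (mod 11): 104·t ≡ 0 − 49 = -49 (mod 11).
    Reduce coefficients mod 11: 5·t ≡ 6 (mod 11).
    The inverse of 5 mod 11 is 9 (since 5·9 = 45 = 4·11 + 1), so t ≡ 9·6 = 54 ≡ 10 (mod 11).
    Then x = 49 + 104·10 = 1089, valid modulo lcm(104, 11) = 1144: x ≡ 1089 (mod 1144).
Verify: 1089 mod 13 = 10 ✓, 1089 mod 8 = 1 ✓, 1089 mod 11 = 0 ✓.

x ≡ 1089 (mod 1144).


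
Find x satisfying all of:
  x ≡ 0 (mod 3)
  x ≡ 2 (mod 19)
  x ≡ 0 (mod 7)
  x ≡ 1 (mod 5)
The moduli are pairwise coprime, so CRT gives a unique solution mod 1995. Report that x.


Product of moduli M = 3 · 19 · 7 · 5 = 1995.
Merge one congruence at a time:
  Start: x ≡ 0 (mod 3).
  Combine with x ≡ 2 (mod 19); new modulus lcm = 57.
    Write x = 0 + 3·t and substitute into x ≡ 2 (mod 19): 3·t ≡ 2 − 0 = 2 (mod 19).
    The inverse of 3 mod 19 is 13 (since 3·13 = 39 = 2·19 + 1), so t ≡ 13·2 = 26 ≡ 7 (mod 19).
    Then x = 0 + 3·7 = 21, valid modulo lcm(3, 19) = 57: x ≡ 21 (mod 57).
  Combine with x ≡ 0 (mod 7); new modulus lcm = 399.
    Write x = 21 + 57·t and substitute into x ≡ 0 (mod 7): 57·t ≡ 0 − 21 = -21 (mod 7).
    Reduce coefficients mod 7: 1·t ≡ 0 (mod 7).
    So t ≡ 0 (mod 7).
    Then x = 21 + 57·0 = 21, valid modulo lcm(57, 7) = 399: x ≡ 21 (mod 399).
  Combine with x ≡ 1 (mod 5); new modulus lcm = 1995.
    Write x = 21 + 399·t and substitute into x ≡ 1 (mod 5): 399·t ≡ 1 − 21 = -20 (mod 5).
    Reduce coefficients mod 5: 4·t ≡ 0 (mod 5).
    The inverse of 4 mod 5 is 4 (since 4·4 = 16 = 3·5 + 1), so t ≡ 4·0 = 0 ≡ 0 (mod 5).
    Then x = 21 + 399·0 = 21, valid modulo lcm(399, 5) = 1995: x ≡ 21 (mod 1995).
Verify against each original: 21 mod 3 = 0, 21 mod 19 = 2, 21 mod 7 = 0, 21 mod 5 = 1.

x ≡ 21 (mod 1995).
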